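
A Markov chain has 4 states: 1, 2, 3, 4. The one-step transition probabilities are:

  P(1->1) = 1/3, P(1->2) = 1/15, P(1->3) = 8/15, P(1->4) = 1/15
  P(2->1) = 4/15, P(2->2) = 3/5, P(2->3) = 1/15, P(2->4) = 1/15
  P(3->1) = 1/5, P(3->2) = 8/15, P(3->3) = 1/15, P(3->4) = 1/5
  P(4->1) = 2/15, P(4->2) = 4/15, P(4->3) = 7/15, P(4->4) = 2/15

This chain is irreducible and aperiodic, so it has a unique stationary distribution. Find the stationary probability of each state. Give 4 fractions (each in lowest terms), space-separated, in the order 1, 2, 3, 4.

The stationary distribution satisfies pi = pi * P, i.e.:
  pi_1 = 1/3*pi_1 + 4/15*pi_2 + 1/5*pi_3 + 2/15*pi_4
  pi_2 = 1/15*pi_1 + 3/5*pi_2 + 8/15*pi_3 + 4/15*pi_4
  pi_3 = 8/15*pi_1 + 1/15*pi_2 + 1/15*pi_3 + 7/15*pi_4
  pi_4 = 1/15*pi_1 + 1/15*pi_2 + 1/5*pi_3 + 2/15*pi_4
with normalization: pi_1 + pi_2 + pi_3 + pi_4 = 1.

Using the first 3 balance equations plus normalization, the linear system A*pi = b is:
  [-2/3, 4/15, 1/5, 2/15] . pi = 0
  [1/15, -2/5, 8/15, 4/15] . pi = 0
  [8/15, 1/15, -14/15, 7/15] . pi = 0
  [1, 1, 1, 1] . pi = 1

Solving yields:
  pi_1 = 41/161
  pi_2 = 1201/2898
  pi_3 = 47/207
  pi_4 = 43/414

Verification (pi * P):
  41/161*1/3 + 1201/2898*4/15 + 47/207*1/5 + 43/414*2/15 = 41/161 = pi_1  (ok)
  41/161*1/15 + 1201/2898*3/5 + 47/207*8/15 + 43/414*4/15 = 1201/2898 = pi_2  (ok)
  41/161*8/15 + 1201/2898*1/15 + 47/207*1/15 + 43/414*7/15 = 47/207 = pi_3  (ok)
  41/161*1/15 + 1201/2898*1/15 + 47/207*1/5 + 43/414*2/15 = 43/414 = pi_4  (ok)

Answer: 41/161 1201/2898 47/207 43/414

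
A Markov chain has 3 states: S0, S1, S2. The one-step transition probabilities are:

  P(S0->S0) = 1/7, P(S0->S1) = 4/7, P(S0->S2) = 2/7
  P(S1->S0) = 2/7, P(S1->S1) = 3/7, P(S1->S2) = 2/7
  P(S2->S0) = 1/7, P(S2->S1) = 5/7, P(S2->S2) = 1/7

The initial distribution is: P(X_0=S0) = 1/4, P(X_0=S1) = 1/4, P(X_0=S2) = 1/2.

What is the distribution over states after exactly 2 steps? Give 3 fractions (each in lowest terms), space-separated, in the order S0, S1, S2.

Answer: 45/196 101/196 25/98

Derivation:
Propagating the distribution step by step (d_{t+1} = d_t * P):
d_0 = (S0=1/4, S1=1/4, S2=1/2)
  d_1[S0] = 1/4*1/7 + 1/4*2/7 + 1/2*1/7 = 5/28
  d_1[S1] = 1/4*4/7 + 1/4*3/7 + 1/2*5/7 = 17/28
  d_1[S2] = 1/4*2/7 + 1/4*2/7 + 1/2*1/7 = 3/14
d_1 = (S0=5/28, S1=17/28, S2=3/14)
  d_2[S0] = 5/28*1/7 + 17/28*2/7 + 3/14*1/7 = 45/196
  d_2[S1] = 5/28*4/7 + 17/28*3/7 + 3/14*5/7 = 101/196
  d_2[S2] = 5/28*2/7 + 17/28*2/7 + 3/14*1/7 = 25/98
d_2 = (S0=45/196, S1=101/196, S2=25/98)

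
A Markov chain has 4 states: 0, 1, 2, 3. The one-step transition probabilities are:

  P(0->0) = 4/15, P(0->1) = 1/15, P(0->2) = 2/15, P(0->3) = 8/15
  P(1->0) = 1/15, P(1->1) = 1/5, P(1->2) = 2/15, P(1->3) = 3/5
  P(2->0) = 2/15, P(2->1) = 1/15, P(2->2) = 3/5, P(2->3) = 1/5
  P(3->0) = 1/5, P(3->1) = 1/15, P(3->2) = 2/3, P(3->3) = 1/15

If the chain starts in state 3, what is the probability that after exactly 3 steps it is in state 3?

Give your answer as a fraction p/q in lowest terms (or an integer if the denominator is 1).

Computing P^3 by repeated multiplication:
P^1 =
  0: [4/15, 1/15, 2/15, 8/15]
  1: [1/15, 1/5, 2/15, 3/5]
  2: [2/15, 1/15, 3/5, 1/5]
  3: [1/5, 1/15, 2/3, 1/15]
P^2 =
  0: [1/5, 17/225, 12/25, 11/45]
  1: [38/225, 7/75, 116/225, 2/9]
  2: [4/25, 17/225, 13/25, 11/45]
  3: [4/25, 17/225, 12/25, 64/225]
P^3 =
  0: [578/3375, 259/3375, 1646/3375, 892/3375]
  1: [37/225, 89/1125, 554/1125, 33/125]
  2: [112/675, 259/3375, 1709/3375, 847/3375]
  3: [569/3375, 259/3375, 1718/3375, 829/3375]

(P^3)[3 -> 3] = 829/3375

Answer: 829/3375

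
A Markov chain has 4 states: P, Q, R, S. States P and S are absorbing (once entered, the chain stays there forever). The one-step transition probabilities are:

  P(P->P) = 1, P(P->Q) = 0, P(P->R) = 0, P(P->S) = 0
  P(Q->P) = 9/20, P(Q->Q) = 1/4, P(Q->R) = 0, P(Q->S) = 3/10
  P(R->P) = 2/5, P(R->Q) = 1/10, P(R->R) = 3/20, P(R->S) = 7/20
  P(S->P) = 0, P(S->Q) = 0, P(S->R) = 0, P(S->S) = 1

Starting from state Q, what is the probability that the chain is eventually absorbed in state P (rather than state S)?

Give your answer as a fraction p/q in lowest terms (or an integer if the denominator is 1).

Let a_i = P(absorbed in P | start in state i).
Boundary conditions: a_P = 1, a_S = 0.
For each transient state i, a_i = sum_j P(i->j) * a_j:
  a_Q = 9/20*a_P + 1/4*a_Q + 0*a_R + 3/10*a_S
  a_R = 2/5*a_P + 1/10*a_Q + 3/20*a_R + 7/20*a_S

Substituting a_P = 1 and a_S = 0, rearrange to (I - Q) a = r where r[i] = P(i -> P):
  [3/4, 0] . (a_Q, a_R) = 9/20
  [-1/10, 17/20] . (a_Q, a_R) = 2/5

Solving yields:
  a_Q = 3/5
  a_R = 46/85

Starting state is Q, so the absorption probability is a_Q = 3/5.

Answer: 3/5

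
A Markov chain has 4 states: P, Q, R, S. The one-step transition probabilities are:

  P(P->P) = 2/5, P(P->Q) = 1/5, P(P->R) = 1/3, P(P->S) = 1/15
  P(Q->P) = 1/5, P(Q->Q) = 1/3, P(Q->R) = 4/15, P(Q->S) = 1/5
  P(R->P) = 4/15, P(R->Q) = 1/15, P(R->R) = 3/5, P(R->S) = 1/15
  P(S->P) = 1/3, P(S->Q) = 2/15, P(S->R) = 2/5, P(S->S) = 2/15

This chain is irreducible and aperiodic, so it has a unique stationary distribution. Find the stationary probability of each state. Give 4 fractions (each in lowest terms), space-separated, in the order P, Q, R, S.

The stationary distribution satisfies pi = pi * P, i.e.:
  pi_P = 2/5*pi_P + 1/5*pi_Q + 4/15*pi_R + 1/3*pi_S
  pi_Q = 1/5*pi_P + 1/3*pi_Q + 1/15*pi_R + 2/15*pi_S
  pi_R = 1/3*pi_P + 4/15*pi_Q + 3/5*pi_R + 2/5*pi_S
  pi_S = 1/15*pi_P + 1/5*pi_Q + 1/15*pi_R + 2/15*pi_S
with normalization: pi_P + pi_Q + pi_R + pi_S = 1.

Using the first 3 balance equations plus normalization, the linear system A*pi = b is:
  [-3/5, 1/5, 4/15, 1/3] . pi = 0
  [1/5, -2/3, 1/15, 2/15] . pi = 0
  [1/3, 4/15, -2/5, 2/5] . pi = 0
  [1, 1, 1, 1] . pi = 1

Solving yields:
  pi_P = 303/1000
  pi_Q = 309/2000
  pi_R = 449/1000
  pi_S = 187/2000

Verification (pi * P):
  303/1000*2/5 + 309/2000*1/5 + 449/1000*4/15 + 187/2000*1/3 = 303/1000 = pi_P  (ok)
  303/1000*1/5 + 309/2000*1/3 + 449/1000*1/15 + 187/2000*2/15 = 309/2000 = pi_Q  (ok)
  303/1000*1/3 + 309/2000*4/15 + 449/1000*3/5 + 187/2000*2/5 = 449/1000 = pi_R  (ok)
  303/1000*1/15 + 309/2000*1/5 + 449/1000*1/15 + 187/2000*2/15 = 187/2000 = pi_S  (ok)

Answer: 303/1000 309/2000 449/1000 187/2000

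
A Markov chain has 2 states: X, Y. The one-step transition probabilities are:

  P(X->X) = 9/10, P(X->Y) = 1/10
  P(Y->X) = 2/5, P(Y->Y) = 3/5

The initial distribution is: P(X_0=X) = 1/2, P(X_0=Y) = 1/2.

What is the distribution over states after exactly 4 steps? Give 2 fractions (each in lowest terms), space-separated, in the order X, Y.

Answer: 25/32 7/32

Derivation:
Propagating the distribution step by step (d_{t+1} = d_t * P):
d_0 = (X=1/2, Y=1/2)
  d_1[X] = 1/2*9/10 + 1/2*2/5 = 13/20
  d_1[Y] = 1/2*1/10 + 1/2*3/5 = 7/20
d_1 = (X=13/20, Y=7/20)
  d_2[X] = 13/20*9/10 + 7/20*2/5 = 29/40
  d_2[Y] = 13/20*1/10 + 7/20*3/5 = 11/40
d_2 = (X=29/40, Y=11/40)
  d_3[X] = 29/40*9/10 + 11/40*2/5 = 61/80
  d_3[Y] = 29/40*1/10 + 11/40*3/5 = 19/80
d_3 = (X=61/80, Y=19/80)
  d_4[X] = 61/80*9/10 + 19/80*2/5 = 25/32
  d_4[Y] = 61/80*1/10 + 19/80*3/5 = 7/32
d_4 = (X=25/32, Y=7/32)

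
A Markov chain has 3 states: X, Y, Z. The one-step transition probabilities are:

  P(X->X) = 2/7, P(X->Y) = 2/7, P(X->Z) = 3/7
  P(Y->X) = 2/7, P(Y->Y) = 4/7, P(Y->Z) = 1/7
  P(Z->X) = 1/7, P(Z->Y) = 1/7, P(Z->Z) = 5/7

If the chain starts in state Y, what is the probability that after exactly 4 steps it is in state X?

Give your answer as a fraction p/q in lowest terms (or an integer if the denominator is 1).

Answer: 551/2401

Derivation:
Computing P^4 by repeated multiplication:
P^1 =
  X: [2/7, 2/7, 3/7]
  Y: [2/7, 4/7, 1/7]
  Z: [1/7, 1/7, 5/7]
P^2 =
  X: [11/49, 15/49, 23/49]
  Y: [13/49, 3/7, 15/49]
  Z: [9/49, 11/49, 29/49]
P^3 =
  X: [75/343, 15/49, 163/343]
  Y: [83/343, 125/343, 135/343]
  Z: [69/343, 13/49, 183/343]
P^4 =
  X: [523/2401, 733/2401, 1145/2401]
  Y: [551/2401, 801/2401, 1049/2401]
  Z: [503/2401, 685/2401, 1213/2401]

(P^4)[Y -> X] = 551/2401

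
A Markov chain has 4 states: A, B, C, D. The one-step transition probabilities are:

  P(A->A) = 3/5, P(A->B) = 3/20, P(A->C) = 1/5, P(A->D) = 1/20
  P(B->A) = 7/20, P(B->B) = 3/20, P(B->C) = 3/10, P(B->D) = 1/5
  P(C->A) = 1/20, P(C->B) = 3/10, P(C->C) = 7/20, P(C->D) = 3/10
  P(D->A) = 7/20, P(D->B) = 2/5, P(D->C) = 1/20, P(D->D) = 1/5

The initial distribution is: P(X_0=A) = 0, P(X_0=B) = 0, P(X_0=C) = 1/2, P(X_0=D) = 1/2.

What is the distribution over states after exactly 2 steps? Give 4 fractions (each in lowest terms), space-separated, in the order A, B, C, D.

Propagating the distribution step by step (d_{t+1} = d_t * P):
d_0 = (A=0, B=0, C=1/2, D=1/2)
  d_1[A] = 0*3/5 + 0*7/20 + 1/2*1/20 + 1/2*7/20 = 1/5
  d_1[B] = 0*3/20 + 0*3/20 + 1/2*3/10 + 1/2*2/5 = 7/20
  d_1[C] = 0*1/5 + 0*3/10 + 1/2*7/20 + 1/2*1/20 = 1/5
  d_1[D] = 0*1/20 + 0*1/5 + 1/2*3/10 + 1/2*1/5 = 1/4
d_1 = (A=1/5, B=7/20, C=1/5, D=1/4)
  d_2[A] = 1/5*3/5 + 7/20*7/20 + 1/5*1/20 + 1/4*7/20 = 17/50
  d_2[B] = 1/5*3/20 + 7/20*3/20 + 1/5*3/10 + 1/4*2/5 = 97/400
  d_2[C] = 1/5*1/5 + 7/20*3/10 + 1/5*7/20 + 1/4*1/20 = 91/400
  d_2[D] = 1/5*1/20 + 7/20*1/5 + 1/5*3/10 + 1/4*1/5 = 19/100
d_2 = (A=17/50, B=97/400, C=91/400, D=19/100)

Answer: 17/50 97/400 91/400 19/100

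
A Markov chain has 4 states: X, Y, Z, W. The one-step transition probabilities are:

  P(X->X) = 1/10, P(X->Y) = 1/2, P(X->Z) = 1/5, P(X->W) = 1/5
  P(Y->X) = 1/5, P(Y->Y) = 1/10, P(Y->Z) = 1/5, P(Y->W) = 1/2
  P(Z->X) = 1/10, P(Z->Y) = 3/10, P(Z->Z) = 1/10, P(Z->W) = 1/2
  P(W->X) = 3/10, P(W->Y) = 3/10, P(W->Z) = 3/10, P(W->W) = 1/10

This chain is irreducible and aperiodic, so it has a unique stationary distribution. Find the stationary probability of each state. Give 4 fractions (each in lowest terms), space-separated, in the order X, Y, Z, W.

The stationary distribution satisfies pi = pi * P, i.e.:
  pi_X = 1/10*pi_X + 1/5*pi_Y + 1/10*pi_Z + 3/10*pi_W
  pi_Y = 1/2*pi_X + 1/10*pi_Y + 3/10*pi_Z + 3/10*pi_W
  pi_Z = 1/5*pi_X + 1/5*pi_Y + 1/10*pi_Z + 3/10*pi_W
  pi_W = 1/5*pi_X + 1/2*pi_Y + 1/2*pi_Z + 1/10*pi_W
with normalization: pi_X + pi_Y + pi_Z + pi_W = 1.

Using the first 3 balance equations plus normalization, the linear system A*pi = b is:
  [-9/10, 1/5, 1/10, 3/10] . pi = 0
  [1/2, -9/10, 3/10, 3/10] . pi = 0
  [1/5, 1/5, -9/10, 3/10] . pi = 0
  [1, 1, 1, 1] . pi = 1

Solving yields:
  pi_X = 165/862
  pi_Y = 243/862
  pi_Z = 363/1724
  pi_W = 545/1724

Verification (pi * P):
  165/862*1/10 + 243/862*1/5 + 363/1724*1/10 + 545/1724*3/10 = 165/862 = pi_X  (ok)
  165/862*1/2 + 243/862*1/10 + 363/1724*3/10 + 545/1724*3/10 = 243/862 = pi_Y  (ok)
  165/862*1/5 + 243/862*1/5 + 363/1724*1/10 + 545/1724*3/10 = 363/1724 = pi_Z  (ok)
  165/862*1/5 + 243/862*1/2 + 363/1724*1/2 + 545/1724*1/10 = 545/1724 = pi_W  (ok)

Answer: 165/862 243/862 363/1724 545/1724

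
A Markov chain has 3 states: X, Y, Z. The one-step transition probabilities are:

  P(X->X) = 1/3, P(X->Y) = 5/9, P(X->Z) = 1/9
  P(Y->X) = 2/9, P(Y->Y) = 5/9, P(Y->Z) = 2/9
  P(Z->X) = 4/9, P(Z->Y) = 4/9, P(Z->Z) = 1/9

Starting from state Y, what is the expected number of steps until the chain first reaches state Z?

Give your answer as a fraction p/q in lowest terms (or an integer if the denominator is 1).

Answer: 36/7

Derivation:
Let h_i = expected steps to first reach Z from state i.
Boundary: h_Z = 0.
First-step equations for the other states:
  h_X = 1 + 1/3*h_X + 5/9*h_Y + 1/9*h_Z
  h_Y = 1 + 2/9*h_X + 5/9*h_Y + 2/9*h_Z

Substituting h_Z = 0 and rearranging gives the linear system (I - Q) h = 1:
  [2/3, -5/9] . (h_X, h_Y) = 1
  [-2/9, 4/9] . (h_X, h_Y) = 1

Solving yields:
  h_X = 81/14
  h_Y = 36/7

Starting state is Y, so the expected hitting time is h_Y = 36/7.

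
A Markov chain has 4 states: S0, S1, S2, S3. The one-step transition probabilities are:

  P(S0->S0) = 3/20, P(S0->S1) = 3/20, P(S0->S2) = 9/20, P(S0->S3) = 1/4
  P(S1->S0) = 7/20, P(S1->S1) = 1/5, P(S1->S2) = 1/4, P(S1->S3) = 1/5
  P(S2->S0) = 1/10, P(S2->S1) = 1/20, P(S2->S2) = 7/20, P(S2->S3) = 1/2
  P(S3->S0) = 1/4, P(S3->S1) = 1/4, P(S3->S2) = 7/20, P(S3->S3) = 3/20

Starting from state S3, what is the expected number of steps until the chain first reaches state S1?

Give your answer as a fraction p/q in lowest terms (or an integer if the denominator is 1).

Answer: 1115/177

Derivation:
Let h_i = expected steps to first reach S1 from state i.
Boundary: h_S1 = 0.
First-step equations for the other states:
  h_S0 = 1 + 3/20*h_S0 + 3/20*h_S1 + 9/20*h_S2 + 1/4*h_S3
  h_S2 = 1 + 1/10*h_S0 + 1/20*h_S1 + 7/20*h_S2 + 1/2*h_S3
  h_S3 = 1 + 1/4*h_S0 + 1/4*h_S1 + 7/20*h_S2 + 3/20*h_S3

Substituting h_S1 = 0 and rearranging gives the linear system (I - Q) h = 1:
  [17/20, -9/20, -1/4] . (h_S0, h_S2, h_S3) = 1
  [-1/10, 13/20, -1/2] . (h_S0, h_S2, h_S3) = 1
  [-1/4, -7/20, 17/20] . (h_S0, h_S2, h_S3) = 1

Solving yields:
  h_S0 = 1235/177
  h_S2 = 440/59
  h_S3 = 1115/177

Starting state is S3, so the expected hitting time is h_S3 = 1115/177.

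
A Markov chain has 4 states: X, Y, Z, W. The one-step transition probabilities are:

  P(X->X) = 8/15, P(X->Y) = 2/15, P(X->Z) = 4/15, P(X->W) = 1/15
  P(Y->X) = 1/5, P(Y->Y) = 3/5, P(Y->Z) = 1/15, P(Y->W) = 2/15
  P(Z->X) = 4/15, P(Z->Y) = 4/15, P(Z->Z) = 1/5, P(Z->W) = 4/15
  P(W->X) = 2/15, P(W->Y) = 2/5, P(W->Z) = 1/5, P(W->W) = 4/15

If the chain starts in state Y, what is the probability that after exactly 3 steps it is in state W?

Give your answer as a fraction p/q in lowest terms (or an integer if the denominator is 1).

Answer: 517/3375

Derivation:
Computing P^3 by repeated multiplication:
P^1 =
  X: [8/15, 2/15, 4/15, 1/15]
  Y: [1/5, 3/5, 1/15, 2/15]
  Z: [4/15, 4/15, 1/5, 4/15]
  W: [2/15, 2/5, 1/5, 4/15]
P^2 =
  X: [88/225, 56/225, 49/225, 32/225]
  Y: [59/225, 103/225, 2/15, 11/75]
  Z: [64/225, 16/45, 41/225, 8/45]
  W: [6/25, 94/225, 7/45, 14/75]
P^3 =
  X: [1132/3375, 356/1125, 217/1125, 524/3375]
  Y: [967/3375, 1363/3375, 176/1125, 517/3375]
  Z: [332/1125, 1252/3375, 193/1125, 548/3375]
  W: [938/3375, 1346/3375, 541/3375, 22/135]

(P^3)[Y -> W] = 517/3375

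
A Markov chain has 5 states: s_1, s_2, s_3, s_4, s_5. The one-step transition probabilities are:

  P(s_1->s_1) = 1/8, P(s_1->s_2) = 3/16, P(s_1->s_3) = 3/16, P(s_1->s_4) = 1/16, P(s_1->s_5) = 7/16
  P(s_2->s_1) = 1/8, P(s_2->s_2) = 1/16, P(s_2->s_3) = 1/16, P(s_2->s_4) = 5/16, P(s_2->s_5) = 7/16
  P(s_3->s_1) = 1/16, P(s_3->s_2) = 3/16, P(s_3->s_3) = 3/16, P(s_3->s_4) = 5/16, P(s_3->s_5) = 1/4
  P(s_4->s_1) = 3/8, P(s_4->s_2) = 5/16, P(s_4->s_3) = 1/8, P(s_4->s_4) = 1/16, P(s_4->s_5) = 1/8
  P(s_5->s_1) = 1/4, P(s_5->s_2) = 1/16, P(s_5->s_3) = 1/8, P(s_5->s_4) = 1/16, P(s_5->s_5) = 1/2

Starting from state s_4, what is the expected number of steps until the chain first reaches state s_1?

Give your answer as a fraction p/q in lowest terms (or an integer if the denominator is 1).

Let h_i = expected steps to first reach s_1 from state i.
Boundary: h_s_1 = 0.
First-step equations for the other states:
  h_s_2 = 1 + 1/8*h_s_1 + 1/16*h_s_2 + 1/16*h_s_3 + 5/16*h_s_4 + 7/16*h_s_5
  h_s_3 = 1 + 1/16*h_s_1 + 3/16*h_s_2 + 3/16*h_s_3 + 5/16*h_s_4 + 1/4*h_s_5
  h_s_4 = 1 + 3/8*h_s_1 + 5/16*h_s_2 + 1/8*h_s_3 + 1/16*h_s_4 + 1/8*h_s_5
  h_s_5 = 1 + 1/4*h_s_1 + 1/16*h_s_2 + 1/8*h_s_3 + 1/16*h_s_4 + 1/2*h_s_5

Substituting h_s_1 = 0 and rearranging gives the linear system (I - Q) h = 1:
  [15/16, -1/16, -5/16, -7/16] . (h_s_2, h_s_3, h_s_4, h_s_5) = 1
  [-3/16, 13/16, -5/16, -1/4] . (h_s_2, h_s_3, h_s_4, h_s_5) = 1
  [-5/16, -1/8, 15/16, -1/8] . (h_s_2, h_s_3, h_s_4, h_s_5) = 1
  [-1/16, -1/8, -1/16, 1/2] . (h_s_2, h_s_3, h_s_4, h_s_5) = 1

Solving yields:
  h_s_2 = 7936/1663
  h_s_3 = 8640/1663
  h_s_4 = 6544/1663
  h_s_5 = 7296/1663

Starting state is s_4, so the expected hitting time is h_s_4 = 6544/1663.

Answer: 6544/1663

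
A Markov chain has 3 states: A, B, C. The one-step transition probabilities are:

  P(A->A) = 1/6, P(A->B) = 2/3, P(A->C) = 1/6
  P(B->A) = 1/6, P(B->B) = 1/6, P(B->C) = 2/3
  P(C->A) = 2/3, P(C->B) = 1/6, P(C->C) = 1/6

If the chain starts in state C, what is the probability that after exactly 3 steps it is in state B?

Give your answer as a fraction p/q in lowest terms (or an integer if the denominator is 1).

Computing P^3 by repeated multiplication:
P^1 =
  A: [1/6, 2/3, 1/6]
  B: [1/6, 1/6, 2/3]
  C: [2/3, 1/6, 1/6]
P^2 =
  A: [1/4, 1/4, 1/2]
  B: [1/2, 1/4, 1/4]
  C: [1/4, 1/2, 1/4]
P^3 =
  A: [5/12, 7/24, 7/24]
  B: [7/24, 5/12, 7/24]
  C: [7/24, 7/24, 5/12]

(P^3)[C -> B] = 7/24

Answer: 7/24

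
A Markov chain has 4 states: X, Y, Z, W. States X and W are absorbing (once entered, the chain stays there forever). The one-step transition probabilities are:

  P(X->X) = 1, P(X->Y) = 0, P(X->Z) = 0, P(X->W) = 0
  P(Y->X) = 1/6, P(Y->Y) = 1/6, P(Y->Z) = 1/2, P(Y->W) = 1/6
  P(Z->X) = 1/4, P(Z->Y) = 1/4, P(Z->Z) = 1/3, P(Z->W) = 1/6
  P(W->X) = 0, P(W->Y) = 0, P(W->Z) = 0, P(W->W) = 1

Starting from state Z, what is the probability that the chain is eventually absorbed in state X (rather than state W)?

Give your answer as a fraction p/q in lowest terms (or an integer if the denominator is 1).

Let a_i = P(absorbed in X | start in state i).
Boundary conditions: a_X = 1, a_W = 0.
For each transient state i, a_i = sum_j P(i->j) * a_j:
  a_Y = 1/6*a_X + 1/6*a_Y + 1/2*a_Z + 1/6*a_W
  a_Z = 1/4*a_X + 1/4*a_Y + 1/3*a_Z + 1/6*a_W

Substituting a_X = 1 and a_W = 0, rearrange to (I - Q) a = r where r[i] = P(i -> X):
  [5/6, -1/2] . (a_Y, a_Z) = 1/6
  [-1/4, 2/3] . (a_Y, a_Z) = 1/4

Solving yields:
  a_Y = 17/31
  a_Z = 18/31

Starting state is Z, so the absorption probability is a_Z = 18/31.

Answer: 18/31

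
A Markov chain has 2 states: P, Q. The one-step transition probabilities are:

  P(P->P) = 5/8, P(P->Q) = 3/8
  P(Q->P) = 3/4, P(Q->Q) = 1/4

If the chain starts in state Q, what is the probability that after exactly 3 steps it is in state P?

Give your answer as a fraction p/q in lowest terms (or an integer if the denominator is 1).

Computing P^3 by repeated multiplication:
P^1 =
  P: [5/8, 3/8]
  Q: [3/4, 1/4]
P^2 =
  P: [43/64, 21/64]
  Q: [21/32, 11/32]
P^3 =
  P: [341/512, 171/512]
  Q: [171/256, 85/256]

(P^3)[Q -> P] = 171/256

Answer: 171/256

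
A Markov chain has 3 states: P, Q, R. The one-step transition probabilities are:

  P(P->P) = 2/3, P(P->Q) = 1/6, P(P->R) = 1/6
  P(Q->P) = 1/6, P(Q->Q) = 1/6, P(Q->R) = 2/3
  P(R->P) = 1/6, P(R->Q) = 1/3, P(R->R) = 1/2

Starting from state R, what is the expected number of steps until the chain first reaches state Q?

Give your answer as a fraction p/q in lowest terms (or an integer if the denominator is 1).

Let h_i = expected steps to first reach Q from state i.
Boundary: h_Q = 0.
First-step equations for the other states:
  h_P = 1 + 2/3*h_P + 1/6*h_Q + 1/6*h_R
  h_R = 1 + 1/6*h_P + 1/3*h_Q + 1/2*h_R

Substituting h_Q = 0 and rearranging gives the linear system (I - Q) h = 1:
  [1/3, -1/6] . (h_P, h_R) = 1
  [-1/6, 1/2] . (h_P, h_R) = 1

Solving yields:
  h_P = 24/5
  h_R = 18/5

Starting state is R, so the expected hitting time is h_R = 18/5.

Answer: 18/5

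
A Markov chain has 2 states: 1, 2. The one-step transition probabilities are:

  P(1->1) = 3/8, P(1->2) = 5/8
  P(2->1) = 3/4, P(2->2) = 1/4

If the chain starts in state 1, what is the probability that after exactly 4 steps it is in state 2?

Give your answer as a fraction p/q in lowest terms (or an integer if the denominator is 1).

Computing P^4 by repeated multiplication:
P^1 =
  1: [3/8, 5/8]
  2: [3/4, 1/4]
P^2 =
  1: [39/64, 25/64]
  2: [15/32, 17/32]
P^3 =
  1: [267/512, 245/512]
  2: [147/256, 109/256]
P^4 =
  1: [2271/4096, 1825/4096]
  2: [1095/2048, 953/2048]

(P^4)[1 -> 2] = 1825/4096

Answer: 1825/4096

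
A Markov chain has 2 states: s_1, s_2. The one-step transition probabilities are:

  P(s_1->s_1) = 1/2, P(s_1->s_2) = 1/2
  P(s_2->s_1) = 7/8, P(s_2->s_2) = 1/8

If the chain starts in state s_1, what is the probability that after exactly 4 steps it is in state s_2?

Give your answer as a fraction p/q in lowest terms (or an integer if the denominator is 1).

Computing P^4 by repeated multiplication:
P^1 =
  s_1: [1/2, 1/2]
  s_2: [7/8, 1/8]
P^2 =
  s_1: [11/16, 5/16]
  s_2: [35/64, 29/64]
P^3 =
  s_1: [79/128, 49/128]
  s_2: [343/512, 169/512]
P^4 =
  s_1: [659/1024, 365/1024]
  s_2: [2555/4096, 1541/4096]

(P^4)[s_1 -> s_2] = 365/1024

Answer: 365/1024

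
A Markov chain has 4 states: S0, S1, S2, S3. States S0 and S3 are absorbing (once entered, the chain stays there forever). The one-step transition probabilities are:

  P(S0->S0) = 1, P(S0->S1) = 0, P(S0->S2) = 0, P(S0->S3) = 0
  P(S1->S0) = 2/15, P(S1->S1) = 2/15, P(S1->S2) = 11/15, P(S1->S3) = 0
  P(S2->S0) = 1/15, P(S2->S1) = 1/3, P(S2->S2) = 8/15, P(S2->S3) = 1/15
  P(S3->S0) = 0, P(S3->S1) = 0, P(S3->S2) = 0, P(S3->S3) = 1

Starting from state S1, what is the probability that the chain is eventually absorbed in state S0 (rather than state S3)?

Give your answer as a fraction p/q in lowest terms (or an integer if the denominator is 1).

Answer: 25/36

Derivation:
Let a_i = P(absorbed in S0 | start in state i).
Boundary conditions: a_S0 = 1, a_S3 = 0.
For each transient state i, a_i = sum_j P(i->j) * a_j:
  a_S1 = 2/15*a_S0 + 2/15*a_S1 + 11/15*a_S2 + 0*a_S3
  a_S2 = 1/15*a_S0 + 1/3*a_S1 + 8/15*a_S2 + 1/15*a_S3

Substituting a_S0 = 1 and a_S3 = 0, rearrange to (I - Q) a = r where r[i] = P(i -> S0):
  [13/15, -11/15] . (a_S1, a_S2) = 2/15
  [-1/3, 7/15] . (a_S1, a_S2) = 1/15

Solving yields:
  a_S1 = 25/36
  a_S2 = 23/36

Starting state is S1, so the absorption probability is a_S1 = 25/36.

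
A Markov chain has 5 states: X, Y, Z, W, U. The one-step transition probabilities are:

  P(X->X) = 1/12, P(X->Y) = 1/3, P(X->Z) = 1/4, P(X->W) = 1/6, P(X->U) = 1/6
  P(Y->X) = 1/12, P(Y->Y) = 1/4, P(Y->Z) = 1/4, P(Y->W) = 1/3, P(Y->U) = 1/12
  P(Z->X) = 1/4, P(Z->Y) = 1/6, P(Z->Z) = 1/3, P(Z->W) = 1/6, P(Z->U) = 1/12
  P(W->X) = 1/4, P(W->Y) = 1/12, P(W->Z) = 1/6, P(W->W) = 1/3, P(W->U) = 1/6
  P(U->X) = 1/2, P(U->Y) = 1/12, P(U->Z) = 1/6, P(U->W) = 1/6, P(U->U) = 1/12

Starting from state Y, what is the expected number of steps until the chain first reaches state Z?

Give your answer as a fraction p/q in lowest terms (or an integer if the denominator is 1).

Let h_i = expected steps to first reach Z from state i.
Boundary: h_Z = 0.
First-step equations for the other states:
  h_X = 1 + 1/12*h_X + 1/3*h_Y + 1/4*h_Z + 1/6*h_W + 1/6*h_U
  h_Y = 1 + 1/12*h_X + 1/4*h_Y + 1/4*h_Z + 1/3*h_W + 1/12*h_U
  h_W = 1 + 1/4*h_X + 1/12*h_Y + 1/6*h_Z + 1/3*h_W + 1/6*h_U
  h_U = 1 + 1/2*h_X + 1/12*h_Y + 1/6*h_Z + 1/6*h_W + 1/12*h_U

Substituting h_Z = 0 and rearranging gives the linear system (I - Q) h = 1:
  [11/12, -1/3, -1/6, -1/6] . (h_X, h_Y, h_W, h_U) = 1
  [-1/12, 3/4, -1/3, -1/12] . (h_X, h_Y, h_W, h_U) = 1
  [-1/4, -1/12, 2/3, -1/6] . (h_X, h_Y, h_W, h_U) = 1
  [-1/2, -1/12, -1/6, 11/12] . (h_X, h_Y, h_W, h_U) = 1

Solving yields:
  h_X = 2607/569
  h_Y = 2631/569
  h_W = 5721/1138
  h_U = 2802/569

Starting state is Y, so the expected hitting time is h_Y = 2631/569.

Answer: 2631/569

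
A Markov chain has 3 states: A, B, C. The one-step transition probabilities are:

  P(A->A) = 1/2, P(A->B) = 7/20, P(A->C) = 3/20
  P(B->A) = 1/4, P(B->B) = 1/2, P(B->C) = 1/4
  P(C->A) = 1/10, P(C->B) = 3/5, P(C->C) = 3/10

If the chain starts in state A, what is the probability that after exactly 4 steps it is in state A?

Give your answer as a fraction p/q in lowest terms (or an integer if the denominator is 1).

Computing P^4 by repeated multiplication:
P^1 =
  A: [1/2, 7/20, 3/20]
  B: [1/4, 1/2, 1/4]
  C: [1/10, 3/5, 3/10]
P^2 =
  A: [141/400, 11/25, 83/400]
  B: [11/40, 39/80, 19/80]
  C: [23/100, 103/200, 51/200]
P^3 =
  A: [307/1000, 3743/8000, 1801/8000]
  B: [453/1600, 193/400, 15/64]
  C: [1077/4000, 491/1000, 959/4000]
P^4 =
  A: [46877/160000, 38117/80000, 36889/160000]
  B: [457/1600, 15391/32000, 7469/32000]
  C: [5627/20000, 38687/80000, 3761/16000]

(P^4)[A -> A] = 46877/160000

Answer: 46877/160000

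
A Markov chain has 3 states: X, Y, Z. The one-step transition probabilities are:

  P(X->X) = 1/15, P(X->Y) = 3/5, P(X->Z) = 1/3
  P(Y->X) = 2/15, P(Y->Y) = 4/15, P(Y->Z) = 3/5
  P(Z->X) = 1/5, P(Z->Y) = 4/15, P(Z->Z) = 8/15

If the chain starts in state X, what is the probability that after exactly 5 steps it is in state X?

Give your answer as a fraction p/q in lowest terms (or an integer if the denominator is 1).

Answer: 119723/759375

Derivation:
Computing P^5 by repeated multiplication:
P^1 =
  X: [1/15, 3/5, 1/3]
  Y: [2/15, 4/15, 3/5]
  Z: [1/5, 4/15, 8/15]
P^2 =
  X: [34/225, 13/45, 14/25]
  Y: [37/225, 14/45, 118/225]
  Z: [7/45, 1/3, 23/45]
P^3 =
  X: [542/3375, 214/675, 1763/3375]
  Y: [59/375, 217/675, 1759/3375]
  Z: [106/675, 43/135, 118/225]
P^4 =
  X: [2657/16875, 3242/10125, 26444/50625]
  Y: [7978/50625, 359/1125, 26492/50625]
  Z: [1598/10125, 646/2025, 5297/10125]
P^5 =
  X: [119723/759375, 16157/50625, 397297/759375]
  Y: [119764/759375, 48478/151875, 132407/253125]
  Z: [887/5625, 9698/30375, 79436/151875]

(P^5)[X -> X] = 119723/759375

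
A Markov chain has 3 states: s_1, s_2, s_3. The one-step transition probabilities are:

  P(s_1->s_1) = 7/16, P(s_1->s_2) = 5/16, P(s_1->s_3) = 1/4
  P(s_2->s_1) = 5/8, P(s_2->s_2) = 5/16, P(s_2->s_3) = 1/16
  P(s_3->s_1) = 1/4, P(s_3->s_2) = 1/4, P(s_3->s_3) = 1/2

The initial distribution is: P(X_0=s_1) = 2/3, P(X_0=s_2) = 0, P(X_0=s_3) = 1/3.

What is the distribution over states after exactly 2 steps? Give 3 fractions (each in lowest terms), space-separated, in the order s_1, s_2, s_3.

Propagating the distribution step by step (d_{t+1} = d_t * P):
d_0 = (s_1=2/3, s_2=0, s_3=1/3)
  d_1[s_1] = 2/3*7/16 + 0*5/8 + 1/3*1/4 = 3/8
  d_1[s_2] = 2/3*5/16 + 0*5/16 + 1/3*1/4 = 7/24
  d_1[s_3] = 2/3*1/4 + 0*1/16 + 1/3*1/2 = 1/3
d_1 = (s_1=3/8, s_2=7/24, s_3=1/3)
  d_2[s_1] = 3/8*7/16 + 7/24*5/8 + 1/3*1/4 = 55/128
  d_2[s_2] = 3/8*5/16 + 7/24*5/16 + 1/3*1/4 = 7/24
  d_2[s_3] = 3/8*1/4 + 7/24*1/16 + 1/3*1/2 = 107/384
d_2 = (s_1=55/128, s_2=7/24, s_3=107/384)

Answer: 55/128 7/24 107/384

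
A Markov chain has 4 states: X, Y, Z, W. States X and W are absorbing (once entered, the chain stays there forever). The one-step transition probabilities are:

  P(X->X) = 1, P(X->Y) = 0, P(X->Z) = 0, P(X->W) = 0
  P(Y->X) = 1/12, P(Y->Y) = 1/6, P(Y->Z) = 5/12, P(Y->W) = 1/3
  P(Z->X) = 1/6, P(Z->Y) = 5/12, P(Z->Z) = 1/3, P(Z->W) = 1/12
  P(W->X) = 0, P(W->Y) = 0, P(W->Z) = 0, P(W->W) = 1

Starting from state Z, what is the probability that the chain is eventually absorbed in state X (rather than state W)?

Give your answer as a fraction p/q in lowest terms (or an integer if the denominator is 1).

Answer: 5/11

Derivation:
Let a_i = P(absorbed in X | start in state i).
Boundary conditions: a_X = 1, a_W = 0.
For each transient state i, a_i = sum_j P(i->j) * a_j:
  a_Y = 1/12*a_X + 1/6*a_Y + 5/12*a_Z + 1/3*a_W
  a_Z = 1/6*a_X + 5/12*a_Y + 1/3*a_Z + 1/12*a_W

Substituting a_X = 1 and a_W = 0, rearrange to (I - Q) a = r where r[i] = P(i -> X):
  [5/6, -5/12] . (a_Y, a_Z) = 1/12
  [-5/12, 2/3] . (a_Y, a_Z) = 1/6

Solving yields:
  a_Y = 18/55
  a_Z = 5/11

Starting state is Z, so the absorption probability is a_Z = 5/11.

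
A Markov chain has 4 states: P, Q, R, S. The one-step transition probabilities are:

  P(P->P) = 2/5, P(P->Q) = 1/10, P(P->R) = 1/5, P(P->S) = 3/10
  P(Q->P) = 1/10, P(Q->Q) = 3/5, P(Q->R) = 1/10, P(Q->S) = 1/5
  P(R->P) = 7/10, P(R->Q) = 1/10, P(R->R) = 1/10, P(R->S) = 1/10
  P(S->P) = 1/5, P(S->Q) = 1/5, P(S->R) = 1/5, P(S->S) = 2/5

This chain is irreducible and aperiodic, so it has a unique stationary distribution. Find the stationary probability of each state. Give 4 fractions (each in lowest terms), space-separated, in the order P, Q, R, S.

Answer: 20/63 16/63 10/63 17/63

Derivation:
The stationary distribution satisfies pi = pi * P, i.e.:
  pi_P = 2/5*pi_P + 1/10*pi_Q + 7/10*pi_R + 1/5*pi_S
  pi_Q = 1/10*pi_P + 3/5*pi_Q + 1/10*pi_R + 1/5*pi_S
  pi_R = 1/5*pi_P + 1/10*pi_Q + 1/10*pi_R + 1/5*pi_S
  pi_S = 3/10*pi_P + 1/5*pi_Q + 1/10*pi_R + 2/5*pi_S
with normalization: pi_P + pi_Q + pi_R + pi_S = 1.

Using the first 3 balance equations plus normalization, the linear system A*pi = b is:
  [-3/5, 1/10, 7/10, 1/5] . pi = 0
  [1/10, -2/5, 1/10, 1/5] . pi = 0
  [1/5, 1/10, -9/10, 1/5] . pi = 0
  [1, 1, 1, 1] . pi = 1

Solving yields:
  pi_P = 20/63
  pi_Q = 16/63
  pi_R = 10/63
  pi_S = 17/63

Verification (pi * P):
  20/63*2/5 + 16/63*1/10 + 10/63*7/10 + 17/63*1/5 = 20/63 = pi_P  (ok)
  20/63*1/10 + 16/63*3/5 + 10/63*1/10 + 17/63*1/5 = 16/63 = pi_Q  (ok)
  20/63*1/5 + 16/63*1/10 + 10/63*1/10 + 17/63*1/5 = 10/63 = pi_R  (ok)
  20/63*3/10 + 16/63*1/5 + 10/63*1/10 + 17/63*2/5 = 17/63 = pi_S  (ok)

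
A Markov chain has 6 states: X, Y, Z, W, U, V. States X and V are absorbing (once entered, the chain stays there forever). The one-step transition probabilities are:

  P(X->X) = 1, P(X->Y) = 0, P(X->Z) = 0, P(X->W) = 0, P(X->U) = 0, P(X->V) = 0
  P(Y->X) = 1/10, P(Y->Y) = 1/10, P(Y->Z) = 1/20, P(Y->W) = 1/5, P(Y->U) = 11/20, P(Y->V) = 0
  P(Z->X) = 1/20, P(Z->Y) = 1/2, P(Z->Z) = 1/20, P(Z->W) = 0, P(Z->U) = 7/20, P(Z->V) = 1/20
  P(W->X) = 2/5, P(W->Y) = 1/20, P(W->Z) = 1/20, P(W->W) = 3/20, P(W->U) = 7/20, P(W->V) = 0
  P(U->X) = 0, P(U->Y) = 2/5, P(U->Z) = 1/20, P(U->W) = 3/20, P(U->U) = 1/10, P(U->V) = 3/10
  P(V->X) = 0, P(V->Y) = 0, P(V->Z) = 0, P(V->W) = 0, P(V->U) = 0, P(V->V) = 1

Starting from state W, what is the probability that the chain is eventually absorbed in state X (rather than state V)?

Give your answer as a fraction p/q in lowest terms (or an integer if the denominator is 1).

Answer: 35953/53056

Derivation:
Let a_i = P(absorbed in X | start in state i).
Boundary conditions: a_X = 1, a_V = 0.
For each transient state i, a_i = sum_j P(i->j) * a_j:
  a_Y = 1/10*a_X + 1/10*a_Y + 1/20*a_Z + 1/5*a_W + 11/20*a_U + 0*a_V
  a_Z = 1/20*a_X + 1/2*a_Y + 1/20*a_Z + 0*a_W + 7/20*a_U + 1/20*a_V
  a_W = 2/5*a_X + 1/20*a_Y + 1/20*a_Z + 3/20*a_W + 7/20*a_U + 0*a_V
  a_U = 0*a_X + 2/5*a_Y + 1/20*a_Z + 3/20*a_W + 1/10*a_U + 3/10*a_V

Substituting a_X = 1 and a_V = 0, rearrange to (I - Q) a = r where r[i] = P(i -> X):
  [9/10, -1/20, -1/5, -11/20] . (a_Y, a_Z, a_W, a_U) = 1/10
  [-1/2, 19/20, 0, -7/20] . (a_Y, a_Z, a_W, a_U) = 1/20
  [-1/20, -1/20, 17/20, -7/20] . (a_Y, a_Z, a_W, a_U) = 2/5
  [-2/5, -1/20, -3/20, 9/10] . (a_Y, a_Z, a_W, a_U) = 0

Solving yields:
  a_Y = 27059/53056
  a_Z = 24167/53056
  a_W = 35953/53056
  a_U = 19361/53056

Starting state is W, so the absorption probability is a_W = 35953/53056.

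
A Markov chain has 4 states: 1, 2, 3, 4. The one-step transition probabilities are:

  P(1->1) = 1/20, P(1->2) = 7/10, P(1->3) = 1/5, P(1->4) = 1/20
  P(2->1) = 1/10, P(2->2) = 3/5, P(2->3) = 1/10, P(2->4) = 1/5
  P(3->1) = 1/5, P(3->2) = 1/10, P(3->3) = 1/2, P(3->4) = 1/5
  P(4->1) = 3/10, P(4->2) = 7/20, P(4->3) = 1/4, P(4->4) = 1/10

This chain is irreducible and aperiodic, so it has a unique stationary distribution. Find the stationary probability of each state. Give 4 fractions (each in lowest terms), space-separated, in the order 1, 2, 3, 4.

The stationary distribution satisfies pi = pi * P, i.e.:
  pi_1 = 1/20*pi_1 + 1/10*pi_2 + 1/5*pi_3 + 3/10*pi_4
  pi_2 = 7/10*pi_1 + 3/5*pi_2 + 1/10*pi_3 + 7/20*pi_4
  pi_3 = 1/5*pi_1 + 1/10*pi_2 + 1/2*pi_3 + 1/4*pi_4
  pi_4 = 1/20*pi_1 + 1/5*pi_2 + 1/5*pi_3 + 1/10*pi_4
with normalization: pi_1 + pi_2 + pi_3 + pi_4 = 1.

Using the first 3 balance equations plus normalization, the linear system A*pi = b is:
  [-19/20, 1/10, 1/5, 3/10] . pi = 0
  [7/10, -2/5, 1/10, 7/20] . pi = 0
  [1/5, 1/10, -1/2, 1/4] . pi = 0
  [1, 1, 1, 1] . pi = 1

Solving yields:
  pi_1 = 416/2809
  pi_2 = 1288/2809
  pi_3 = 651/2809
  pi_4 = 454/2809

Verification (pi * P):
  416/2809*1/20 + 1288/2809*1/10 + 651/2809*1/5 + 454/2809*3/10 = 416/2809 = pi_1  (ok)
  416/2809*7/10 + 1288/2809*3/5 + 651/2809*1/10 + 454/2809*7/20 = 1288/2809 = pi_2  (ok)
  416/2809*1/5 + 1288/2809*1/10 + 651/2809*1/2 + 454/2809*1/4 = 651/2809 = pi_3  (ok)
  416/2809*1/20 + 1288/2809*1/5 + 651/2809*1/5 + 454/2809*1/10 = 454/2809 = pi_4  (ok)

Answer: 416/2809 1288/2809 651/2809 454/2809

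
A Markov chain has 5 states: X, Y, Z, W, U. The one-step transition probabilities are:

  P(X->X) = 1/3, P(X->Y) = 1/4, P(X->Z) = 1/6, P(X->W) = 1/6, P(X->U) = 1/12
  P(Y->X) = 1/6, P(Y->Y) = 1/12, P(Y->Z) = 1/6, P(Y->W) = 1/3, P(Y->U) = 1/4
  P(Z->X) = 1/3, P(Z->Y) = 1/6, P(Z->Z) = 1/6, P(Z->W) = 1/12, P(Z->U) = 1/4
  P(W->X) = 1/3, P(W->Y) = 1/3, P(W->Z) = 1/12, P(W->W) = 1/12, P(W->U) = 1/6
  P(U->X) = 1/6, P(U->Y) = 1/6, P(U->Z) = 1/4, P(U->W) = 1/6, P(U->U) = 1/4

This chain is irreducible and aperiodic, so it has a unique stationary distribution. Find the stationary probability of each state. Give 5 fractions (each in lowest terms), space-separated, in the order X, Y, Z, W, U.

Answer: 2875/10727 2155/10727 1805/10727 1843/10727 2049/10727

Derivation:
The stationary distribution satisfies pi = pi * P, i.e.:
  pi_X = 1/3*pi_X + 1/6*pi_Y + 1/3*pi_Z + 1/3*pi_W + 1/6*pi_U
  pi_Y = 1/4*pi_X + 1/12*pi_Y + 1/6*pi_Z + 1/3*pi_W + 1/6*pi_U
  pi_Z = 1/6*pi_X + 1/6*pi_Y + 1/6*pi_Z + 1/12*pi_W + 1/4*pi_U
  pi_W = 1/6*pi_X + 1/3*pi_Y + 1/12*pi_Z + 1/12*pi_W + 1/6*pi_U
  pi_U = 1/12*pi_X + 1/4*pi_Y + 1/4*pi_Z + 1/6*pi_W + 1/4*pi_U
with normalization: pi_X + pi_Y + pi_Z + pi_W + pi_U = 1.

Using the first 4 balance equations plus normalization, the linear system A*pi = b is:
  [-2/3, 1/6, 1/3, 1/3, 1/6] . pi = 0
  [1/4, -11/12, 1/6, 1/3, 1/6] . pi = 0
  [1/6, 1/6, -5/6, 1/12, 1/4] . pi = 0
  [1/6, 1/3, 1/12, -11/12, 1/6] . pi = 0
  [1, 1, 1, 1, 1] . pi = 1

Solving yields:
  pi_X = 2875/10727
  pi_Y = 2155/10727
  pi_Z = 1805/10727
  pi_W = 1843/10727
  pi_U = 2049/10727

Verification (pi * P):
  2875/10727*1/3 + 2155/10727*1/6 + 1805/10727*1/3 + 1843/10727*1/3 + 2049/10727*1/6 = 2875/10727 = pi_X  (ok)
  2875/10727*1/4 + 2155/10727*1/12 + 1805/10727*1/6 + 1843/10727*1/3 + 2049/10727*1/6 = 2155/10727 = pi_Y  (ok)
  2875/10727*1/6 + 2155/10727*1/6 + 1805/10727*1/6 + 1843/10727*1/12 + 2049/10727*1/4 = 1805/10727 = pi_Z  (ok)
  2875/10727*1/6 + 2155/10727*1/3 + 1805/10727*1/12 + 1843/10727*1/12 + 2049/10727*1/6 = 1843/10727 = pi_W  (ok)
  2875/10727*1/12 + 2155/10727*1/4 + 1805/10727*1/4 + 1843/10727*1/6 + 2049/10727*1/4 = 2049/10727 = pi_U  (ok)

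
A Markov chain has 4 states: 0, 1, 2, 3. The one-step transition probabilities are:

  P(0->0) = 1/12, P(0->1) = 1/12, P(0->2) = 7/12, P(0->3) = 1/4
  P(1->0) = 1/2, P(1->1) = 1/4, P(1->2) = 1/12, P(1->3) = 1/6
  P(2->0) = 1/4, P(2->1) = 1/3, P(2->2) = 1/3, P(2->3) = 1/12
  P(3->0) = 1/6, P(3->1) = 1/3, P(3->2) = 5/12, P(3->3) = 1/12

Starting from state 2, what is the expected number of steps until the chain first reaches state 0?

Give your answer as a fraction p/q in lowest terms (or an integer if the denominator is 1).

Answer: 1872/595

Derivation:
Let h_i = expected steps to first reach 0 from state i.
Boundary: h_0 = 0.
First-step equations for the other states:
  h_1 = 1 + 1/2*h_0 + 1/4*h_1 + 1/12*h_2 + 1/6*h_3
  h_2 = 1 + 1/4*h_0 + 1/3*h_1 + 1/3*h_2 + 1/12*h_3
  h_3 = 1 + 1/6*h_0 + 1/3*h_1 + 5/12*h_2 + 1/12*h_3

Substituting h_0 = 0 and rearranging gives the linear system (I - Q) h = 1:
  [3/4, -1/12, -1/6] . (h_1, h_2, h_3) = 1
  [-1/3, 2/3, -1/12] . (h_1, h_2, h_3) = 1
  [-1/3, -5/12, 11/12] . (h_1, h_2, h_3) = 1

Solving yields:
  h_1 = 1452/595
  h_2 = 1872/595
  h_3 = 2028/595

Starting state is 2, so the expected hitting time is h_2 = 1872/595.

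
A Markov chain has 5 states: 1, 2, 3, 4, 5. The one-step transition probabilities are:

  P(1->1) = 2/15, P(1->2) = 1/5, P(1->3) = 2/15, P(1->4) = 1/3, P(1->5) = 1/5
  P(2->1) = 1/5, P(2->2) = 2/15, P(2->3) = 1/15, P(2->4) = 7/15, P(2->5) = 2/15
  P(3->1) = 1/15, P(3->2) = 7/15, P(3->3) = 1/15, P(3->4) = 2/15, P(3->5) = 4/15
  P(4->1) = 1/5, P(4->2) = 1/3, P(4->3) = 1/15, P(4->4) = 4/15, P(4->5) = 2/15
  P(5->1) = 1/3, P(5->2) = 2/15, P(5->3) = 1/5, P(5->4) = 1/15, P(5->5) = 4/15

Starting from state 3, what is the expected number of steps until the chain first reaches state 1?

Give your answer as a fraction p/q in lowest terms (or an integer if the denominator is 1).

Answer: 355/67

Derivation:
Let h_i = expected steps to first reach 1 from state i.
Boundary: h_1 = 0.
First-step equations for the other states:
  h_2 = 1 + 1/5*h_1 + 2/15*h_2 + 1/15*h_3 + 7/15*h_4 + 2/15*h_5
  h_3 = 1 + 1/15*h_1 + 7/15*h_2 + 1/15*h_3 + 2/15*h_4 + 4/15*h_5
  h_4 = 1 + 1/5*h_1 + 1/3*h_2 + 1/15*h_3 + 4/15*h_4 + 2/15*h_5
  h_5 = 1 + 1/3*h_1 + 2/15*h_2 + 1/5*h_3 + 1/15*h_4 + 4/15*h_5

Substituting h_1 = 0 and rearranging gives the linear system (I - Q) h = 1:
  [13/15, -1/15, -7/15, -2/15] . (h_2, h_3, h_4, h_5) = 1
  [-7/15, 14/15, -2/15, -4/15] . (h_2, h_3, h_4, h_5) = 1
  [-1/3, -1/15, 11/15, -2/15] . (h_2, h_3, h_4, h_5) = 1
  [-2/15, -1/5, -1/15, 11/15] . (h_2, h_3, h_4, h_5) = 1

Solving yields:
  h_2 = 955/201
  h_3 = 355/67
  h_4 = 955/201
  h_5 = 275/67

Starting state is 3, so the expected hitting time is h_3 = 355/67.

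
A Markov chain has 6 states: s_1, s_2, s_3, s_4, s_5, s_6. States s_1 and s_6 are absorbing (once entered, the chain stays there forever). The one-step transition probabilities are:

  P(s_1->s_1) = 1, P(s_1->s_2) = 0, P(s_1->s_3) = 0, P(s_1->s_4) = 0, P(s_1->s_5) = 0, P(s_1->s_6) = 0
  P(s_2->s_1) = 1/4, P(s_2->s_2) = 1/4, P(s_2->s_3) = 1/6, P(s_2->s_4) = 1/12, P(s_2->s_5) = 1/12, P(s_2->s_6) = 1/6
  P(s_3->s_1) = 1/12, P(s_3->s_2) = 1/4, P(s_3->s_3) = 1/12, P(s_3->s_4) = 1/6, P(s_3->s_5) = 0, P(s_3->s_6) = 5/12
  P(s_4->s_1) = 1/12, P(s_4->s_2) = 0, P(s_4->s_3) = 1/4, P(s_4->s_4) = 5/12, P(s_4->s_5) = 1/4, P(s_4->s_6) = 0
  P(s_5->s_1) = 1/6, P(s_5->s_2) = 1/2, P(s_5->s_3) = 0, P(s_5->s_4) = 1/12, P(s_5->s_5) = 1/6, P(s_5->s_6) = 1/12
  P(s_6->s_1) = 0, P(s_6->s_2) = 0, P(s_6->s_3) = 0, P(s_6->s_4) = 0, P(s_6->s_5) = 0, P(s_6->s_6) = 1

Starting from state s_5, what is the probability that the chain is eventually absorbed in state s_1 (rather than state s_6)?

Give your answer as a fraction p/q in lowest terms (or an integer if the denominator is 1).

Answer: 931/1632

Derivation:
Let a_i = P(absorbed in s_1 | start in state i).
Boundary conditions: a_s_1 = 1, a_s_6 = 0.
For each transient state i, a_i = sum_j P(i->j) * a_j:
  a_s_2 = 1/4*a_s_1 + 1/4*a_s_2 + 1/6*a_s_3 + 1/12*a_s_4 + 1/12*a_s_5 + 1/6*a_s_6
  a_s_3 = 1/12*a_s_1 + 1/4*a_s_2 + 1/12*a_s_3 + 1/6*a_s_4 + 0*a_s_5 + 5/12*a_s_6
  a_s_4 = 1/12*a_s_1 + 0*a_s_2 + 1/4*a_s_3 + 5/12*a_s_4 + 1/4*a_s_5 + 0*a_s_6
  a_s_5 = 1/6*a_s_1 + 1/2*a_s_2 + 0*a_s_3 + 1/12*a_s_4 + 1/6*a_s_5 + 1/12*a_s_6

Substituting a_s_1 = 1 and a_s_6 = 0, rearrange to (I - Q) a = r where r[i] = P(i -> s_1):
  [3/4, -1/6, -1/12, -1/12] . (a_s_2, a_s_3, a_s_4, a_s_5) = 1/4
  [-1/4, 11/12, -1/6, 0] . (a_s_2, a_s_3, a_s_4, a_s_5) = 1/12
  [0, -1/4, 7/12, -1/4] . (a_s_2, a_s_3, a_s_4, a_s_5) = 1/12
  [-1/2, 0, -1/12, 5/6] . (a_s_2, a_s_3, a_s_4, a_s_5) = 1/6

Solving yields:
  a_s_2 = 2591/4896
  a_s_3 = 541/1632
  a_s_4 = 9/17
  a_s_5 = 931/1632

Starting state is s_5, so the absorption probability is a_s_5 = 931/1632.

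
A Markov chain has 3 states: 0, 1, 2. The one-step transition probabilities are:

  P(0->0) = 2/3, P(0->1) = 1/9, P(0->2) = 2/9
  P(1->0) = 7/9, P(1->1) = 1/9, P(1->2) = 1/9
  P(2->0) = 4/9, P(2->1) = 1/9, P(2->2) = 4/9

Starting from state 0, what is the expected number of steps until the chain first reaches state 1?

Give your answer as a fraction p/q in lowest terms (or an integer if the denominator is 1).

Let h_i = expected steps to first reach 1 from state i.
Boundary: h_1 = 0.
First-step equations for the other states:
  h_0 = 1 + 2/3*h_0 + 1/9*h_1 + 2/9*h_2
  h_2 = 1 + 4/9*h_0 + 1/9*h_1 + 4/9*h_2

Substituting h_1 = 0 and rearranging gives the linear system (I - Q) h = 1:
  [1/3, -2/9] . (h_0, h_2) = 1
  [-4/9, 5/9] . (h_0, h_2) = 1

Solving yields:
  h_0 = 9
  h_2 = 9

Starting state is 0, so the expected hitting time is h_0 = 9.

Answer: 9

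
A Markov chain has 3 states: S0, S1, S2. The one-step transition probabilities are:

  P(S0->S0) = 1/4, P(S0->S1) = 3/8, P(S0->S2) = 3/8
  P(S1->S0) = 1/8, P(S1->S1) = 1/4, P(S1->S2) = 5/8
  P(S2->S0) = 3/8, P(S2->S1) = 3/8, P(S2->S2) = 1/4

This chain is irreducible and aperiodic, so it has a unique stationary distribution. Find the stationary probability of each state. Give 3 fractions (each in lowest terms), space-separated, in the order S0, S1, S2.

The stationary distribution satisfies pi = pi * P, i.e.:
  pi_S0 = 1/4*pi_S0 + 1/8*pi_S1 + 3/8*pi_S2
  pi_S1 = 3/8*pi_S0 + 1/4*pi_S1 + 3/8*pi_S2
  pi_S2 = 3/8*pi_S0 + 5/8*pi_S1 + 1/4*pi_S2
with normalization: pi_S0 + pi_S1 + pi_S2 = 1.

Using the first 2 balance equations plus normalization, the linear system A*pi = b is:
  [-3/4, 1/8, 3/8] . pi = 0
  [3/8, -3/4, 3/8] . pi = 0
  [1, 1, 1] . pi = 1

Solving yields:
  pi_S0 = 7/27
  pi_S1 = 1/3
  pi_S2 = 11/27

Verification (pi * P):
  7/27*1/4 + 1/3*1/8 + 11/27*3/8 = 7/27 = pi_S0  (ok)
  7/27*3/8 + 1/3*1/4 + 11/27*3/8 = 1/3 = pi_S1  (ok)
  7/27*3/8 + 1/3*5/8 + 11/27*1/4 = 11/27 = pi_S2  (ok)

Answer: 7/27 1/3 11/27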